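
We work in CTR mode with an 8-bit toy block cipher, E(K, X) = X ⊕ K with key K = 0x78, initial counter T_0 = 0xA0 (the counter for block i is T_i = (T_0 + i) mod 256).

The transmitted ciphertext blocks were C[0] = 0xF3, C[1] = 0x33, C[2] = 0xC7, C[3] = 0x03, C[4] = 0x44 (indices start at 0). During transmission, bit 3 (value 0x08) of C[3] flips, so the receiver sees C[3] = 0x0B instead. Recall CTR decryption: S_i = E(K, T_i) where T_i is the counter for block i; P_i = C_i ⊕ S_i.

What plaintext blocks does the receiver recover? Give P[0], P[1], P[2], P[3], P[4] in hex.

P[0] = 0x2B, P[1] = 0xEA, P[2] = 0x1D, P[3] = 0xD0, P[4] = 0x98

Only C[3] changed, to 0x0B. In CTR, a change in C_i flips the same bit in P_i only; the keystream is unaffected. Decrypting the received ciphertext:
P[0]: T = 0xA0, S = E(K, T) = 0xD8; 0xF3 ⊕ 0xD8 = 0x2B.
P[1]: T = 0xA1, S = E(K, T) = 0xD9; 0x33 ⊕ 0xD9 = 0xEA.
P[2]: T = 0xA2, S = E(K, T) = 0xDA; 0xC7 ⊕ 0xDA = 0x1D.
P[3]: T = 0xA3, S = E(K, T) = 0xDB; 0x0B ⊕ 0xDB = 0xD0.
P[4]: T = 0xA4, S = E(K, T) = 0xDC; 0x44 ⊕ 0xDC = 0x98.
Blocks that differ from the original plaintext: P[3].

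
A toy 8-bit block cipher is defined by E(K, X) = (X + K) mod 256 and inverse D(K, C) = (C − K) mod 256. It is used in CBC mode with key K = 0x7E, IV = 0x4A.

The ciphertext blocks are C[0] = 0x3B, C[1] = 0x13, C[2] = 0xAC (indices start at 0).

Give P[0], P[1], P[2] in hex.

P[0] = 0xF7, P[1] = 0xAE, P[2] = 0x3D

CBC decryption: P_i = D(K, C_i) ⊕ C_{i−1}, with C_{−1} = IV.
P[0]: D(K, 0x3B) = 0xBD; 0xBD ⊕ 0x4A = 0xF7.
P[1]: D(K, 0x13) = 0x95; 0x95 ⊕ 0x3B = 0xAE.
P[2]: D(K, 0xAC) = 0x2E; 0x2E ⊕ 0x13 = 0x3D.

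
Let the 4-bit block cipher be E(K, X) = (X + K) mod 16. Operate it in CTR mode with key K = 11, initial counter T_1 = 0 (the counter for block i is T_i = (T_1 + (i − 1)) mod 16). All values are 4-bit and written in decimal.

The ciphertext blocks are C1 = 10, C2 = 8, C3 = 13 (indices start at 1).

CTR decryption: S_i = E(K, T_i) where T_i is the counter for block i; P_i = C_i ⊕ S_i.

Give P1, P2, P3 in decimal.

P1: T = 0, S = E(K, T) = 11; 10 ⊕ 11 = 1.
P2: T = 1, S = E(K, T) = 12; 8 ⊕ 12 = 4.
P3: T = 2, S = E(K, T) = 13; 13 ⊕ 13 = 0.

P1 = 1, P2 = 4, P3 = 0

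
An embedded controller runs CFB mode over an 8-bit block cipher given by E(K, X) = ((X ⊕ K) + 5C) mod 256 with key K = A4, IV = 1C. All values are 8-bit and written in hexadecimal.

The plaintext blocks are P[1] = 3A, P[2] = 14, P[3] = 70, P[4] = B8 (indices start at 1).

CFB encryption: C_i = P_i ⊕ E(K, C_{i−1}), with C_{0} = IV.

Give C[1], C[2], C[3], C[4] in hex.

C[1]: E(K, 1C) = 14; 3A ⊕ 14 = 2E.
C[2]: E(K, 2E) = E6; 14 ⊕ E6 = F2.
C[3]: E(K, F2) = B2; 70 ⊕ B2 = C2.
C[4]: E(K, C2) = C2; B8 ⊕ C2 = 7A.

C[1] = 2E, C[2] = F2, C[3] = C2, C[4] = 7A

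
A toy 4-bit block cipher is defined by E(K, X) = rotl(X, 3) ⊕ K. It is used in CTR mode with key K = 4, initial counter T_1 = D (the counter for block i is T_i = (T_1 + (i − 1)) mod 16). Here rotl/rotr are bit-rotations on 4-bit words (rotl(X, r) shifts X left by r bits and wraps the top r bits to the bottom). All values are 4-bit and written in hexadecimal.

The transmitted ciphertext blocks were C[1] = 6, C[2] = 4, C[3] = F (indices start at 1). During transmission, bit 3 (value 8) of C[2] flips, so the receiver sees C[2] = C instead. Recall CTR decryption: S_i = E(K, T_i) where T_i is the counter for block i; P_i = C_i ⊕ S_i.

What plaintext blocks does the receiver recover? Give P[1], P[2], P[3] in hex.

P[1] = C, P[2] = F, P[3] = 4

Only C[2] changed, to C. In CTR, a change in C_i flips the same bit in P_i only; the keystream is unaffected. Decrypting the received ciphertext:
P[1]: T = D, S = E(K, T) = A; 6 ⊕ A = C.
P[2]: T = E, S = E(K, T) = 3; C ⊕ 3 = F.
P[3]: T = F, S = E(K, T) = B; F ⊕ B = 4.
Blocks that differ from the original plaintext: P[2].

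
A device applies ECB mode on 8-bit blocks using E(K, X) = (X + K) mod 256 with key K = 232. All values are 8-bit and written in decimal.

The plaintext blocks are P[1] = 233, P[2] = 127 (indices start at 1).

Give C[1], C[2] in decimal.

ECB encryption: C_i = E(K, P_i).
C[1]: E(K, 233) = 209.
C[2]: E(K, 127) = 103.

C[1] = 209, C[2] = 103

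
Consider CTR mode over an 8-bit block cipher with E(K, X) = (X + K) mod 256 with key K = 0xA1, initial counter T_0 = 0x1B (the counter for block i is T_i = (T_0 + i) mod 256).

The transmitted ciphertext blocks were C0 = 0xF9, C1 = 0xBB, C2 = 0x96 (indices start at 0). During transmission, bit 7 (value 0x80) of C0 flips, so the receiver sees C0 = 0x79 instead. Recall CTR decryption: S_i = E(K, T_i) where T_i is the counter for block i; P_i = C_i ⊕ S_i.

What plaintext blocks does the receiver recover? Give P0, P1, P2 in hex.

Only C0 changed, to 0x79. In CTR, a change in C_i flips the same bit in P_i only; the keystream is unaffected. Decrypting the received ciphertext:
P0: T = 0x1B, S = E(K, T) = 0xBC; 0x79 ⊕ 0xBC = 0xC5.
P1: T = 0x1C, S = E(K, T) = 0xBD; 0xBB ⊕ 0xBD = 0x06.
P2: T = 0x1D, S = E(K, T) = 0xBE; 0x96 ⊕ 0xBE = 0x28.
Blocks that differ from the original plaintext: P0.

P0 = 0xC5, P1 = 0x06, P2 = 0x28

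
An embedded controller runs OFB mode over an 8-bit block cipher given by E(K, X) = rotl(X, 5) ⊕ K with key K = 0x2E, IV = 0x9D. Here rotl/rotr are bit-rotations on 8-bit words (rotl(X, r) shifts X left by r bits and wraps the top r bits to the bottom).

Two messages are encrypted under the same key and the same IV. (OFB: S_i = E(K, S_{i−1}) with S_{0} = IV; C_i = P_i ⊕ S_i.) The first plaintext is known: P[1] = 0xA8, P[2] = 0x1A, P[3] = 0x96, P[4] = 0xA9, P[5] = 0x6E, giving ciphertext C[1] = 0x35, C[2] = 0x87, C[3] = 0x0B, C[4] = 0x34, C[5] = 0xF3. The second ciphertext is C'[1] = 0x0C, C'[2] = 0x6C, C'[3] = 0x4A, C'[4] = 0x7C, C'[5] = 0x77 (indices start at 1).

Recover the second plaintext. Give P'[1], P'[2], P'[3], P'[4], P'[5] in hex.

In OFB with a reused IV, both messages share the same keystream S_i, so C_i ⊕ C'_i = P_i ⊕ P'_i and thus P'_i = P_i ⊕ C_i ⊕ C'_i.
P'[1]: 0xA8 ⊕ 0x35 ⊕ 0x0C = 0x91.
P'[2]: 0x1A ⊕ 0x87 ⊕ 0x6C = 0xF1.
P'[3]: 0x96 ⊕ 0x0B ⊕ 0x4A = 0xD7.
P'[4]: 0xA9 ⊕ 0x34 ⊕ 0x7C = 0xE1.
P'[5]: 0x6E ⊕ 0xF3 ⊕ 0x77 = 0xEA.

P'[1] = 0x91, P'[2] = 0xF1, P'[3] = 0xD7, P'[4] = 0xE1, P'[5] = 0xEA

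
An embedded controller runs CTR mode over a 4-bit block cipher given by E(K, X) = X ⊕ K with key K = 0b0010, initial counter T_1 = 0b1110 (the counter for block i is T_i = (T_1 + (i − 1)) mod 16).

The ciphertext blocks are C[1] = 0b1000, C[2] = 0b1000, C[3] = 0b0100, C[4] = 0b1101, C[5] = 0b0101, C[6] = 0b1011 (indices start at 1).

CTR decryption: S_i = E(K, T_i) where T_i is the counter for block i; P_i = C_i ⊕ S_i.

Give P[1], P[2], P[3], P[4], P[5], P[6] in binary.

P[1]: T = 0b1110, S = E(K, T) = 0b1100; 0b1000 ⊕ 0b1100 = 0b0100.
P[2]: T = 0b1111, S = E(K, T) = 0b1101; 0b1000 ⊕ 0b1101 = 0b0101.
P[3]: T = 0b0000, S = E(K, T) = 0b0010; 0b0100 ⊕ 0b0010 = 0b0110.
P[4]: T = 0b0001, S = E(K, T) = 0b0011; 0b1101 ⊕ 0b0011 = 0b1110.
P[5]: T = 0b0010, S = E(K, T) = 0b0000; 0b0101 ⊕ 0b0000 = 0b0101.
P[6]: T = 0b0011, S = E(K, T) = 0b0001; 0b1011 ⊕ 0b0001 = 0b1010.

P[1] = 0b0100, P[2] = 0b0101, P[3] = 0b0110, P[4] = 0b1110, P[5] = 0b0101, P[6] = 0b1010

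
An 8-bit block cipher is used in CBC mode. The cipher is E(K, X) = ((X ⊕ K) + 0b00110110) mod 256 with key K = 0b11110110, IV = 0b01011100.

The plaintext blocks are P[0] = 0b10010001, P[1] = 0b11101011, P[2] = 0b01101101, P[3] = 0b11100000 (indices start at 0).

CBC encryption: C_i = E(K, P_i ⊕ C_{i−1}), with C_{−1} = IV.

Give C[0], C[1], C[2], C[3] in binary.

C[0]: P[0] ⊕ 0b01011100 = 0b11001101; E(K, 0b11001101) = 0b01110001.
C[1]: P[1] ⊕ 0b01110001 = 0b10011010; E(K, 0b10011010) = 0b10100010.
C[2]: P[2] ⊕ 0b10100010 = 0b11001111; E(K, 0b11001111) = 0b01101111.
C[3]: P[3] ⊕ 0b01101111 = 0b10001111; E(K, 0b10001111) = 0b10101111.

C[0] = 0b01110001, C[1] = 0b10100010, C[2] = 0b01101111, C[3] = 0b10101111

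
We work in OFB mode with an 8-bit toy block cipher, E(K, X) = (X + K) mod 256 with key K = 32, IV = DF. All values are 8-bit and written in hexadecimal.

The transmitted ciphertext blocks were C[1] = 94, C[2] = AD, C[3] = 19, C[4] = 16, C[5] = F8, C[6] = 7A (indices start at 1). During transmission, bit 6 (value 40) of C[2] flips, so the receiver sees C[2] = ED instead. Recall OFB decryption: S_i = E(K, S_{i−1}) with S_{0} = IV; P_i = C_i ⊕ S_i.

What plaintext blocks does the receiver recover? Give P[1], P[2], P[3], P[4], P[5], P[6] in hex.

P[1] = 85, P[2] = AE, P[3] = 6C, P[4] = B1, P[5] = 21, P[6] = 71

Only C[2] changed, to ED. In OFB, a change in C_i flips the same bit in P_i only; the keystream is unaffected. Decrypting the received ciphertext:
P[1]: S = E(K, DF) = 11; 94 ⊕ 11 = 85.
P[2]: S = E(K, 11) = 43; ED ⊕ 43 = AE.
P[3]: S = E(K, 43) = 75; 19 ⊕ 75 = 6C.
P[4]: S = E(K, 75) = A7; 16 ⊕ A7 = B1.
P[5]: S = E(K, A7) = D9; F8 ⊕ D9 = 21.
P[6]: S = E(K, D9) = 0B; 7A ⊕ 0B = 71.
Blocks that differ from the original plaintext: P[2].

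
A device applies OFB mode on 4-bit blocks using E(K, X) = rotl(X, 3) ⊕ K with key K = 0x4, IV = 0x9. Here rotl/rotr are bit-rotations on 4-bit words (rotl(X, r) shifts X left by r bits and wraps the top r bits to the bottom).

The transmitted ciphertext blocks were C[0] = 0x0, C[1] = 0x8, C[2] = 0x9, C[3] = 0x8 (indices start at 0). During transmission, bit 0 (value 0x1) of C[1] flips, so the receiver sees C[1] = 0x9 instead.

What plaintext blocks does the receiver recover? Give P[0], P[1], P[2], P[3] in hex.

P[0] = 0x8, P[1] = 0x9, P[2] = 0xD, P[3] = 0xE

OFB decryption: S_i = E(K, S_{i−1}) with S_{−1} = IV; P_i = C_i ⊕ S_i.
Only C[1] changed, to 0x9. In OFB, a change in C_i flips the same bit in P_i only; the keystream is unaffected. Decrypting the received ciphertext:
P[0]: S = E(K, 0x9) = 0x8; 0x0 ⊕ 0x8 = 0x8.
P[1]: S = E(K, 0x8) = 0x0; 0x9 ⊕ 0x0 = 0x9.
P[2]: S = E(K, 0x0) = 0x4; 0x9 ⊕ 0x4 = 0xD.
P[3]: S = E(K, 0x4) = 0x6; 0x8 ⊕ 0x6 = 0xE.
Blocks that differ from the original plaintext: P[1].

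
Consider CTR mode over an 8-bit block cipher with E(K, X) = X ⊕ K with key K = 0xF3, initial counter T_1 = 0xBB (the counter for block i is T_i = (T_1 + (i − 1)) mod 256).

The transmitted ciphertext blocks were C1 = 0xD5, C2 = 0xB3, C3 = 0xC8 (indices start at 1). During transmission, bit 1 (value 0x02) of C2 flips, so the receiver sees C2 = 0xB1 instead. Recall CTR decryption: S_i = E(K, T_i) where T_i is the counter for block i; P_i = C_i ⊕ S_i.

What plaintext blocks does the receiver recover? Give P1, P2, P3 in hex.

Only C2 changed, to 0xB1. In CTR, a change in C_i flips the same bit in P_i only; the keystream is unaffected. Decrypting the received ciphertext:
P1: T = 0xBB, S = E(K, T) = 0x48; 0xD5 ⊕ 0x48 = 0x9D.
P2: T = 0xBC, S = E(K, T) = 0x4F; 0xB1 ⊕ 0x4F = 0xFE.
P3: T = 0xBD, S = E(K, T) = 0x4E; 0xC8 ⊕ 0x4E = 0x86.
Blocks that differ from the original plaintext: P2.

P1 = 0x9D, P2 = 0xFE, P3 = 0x86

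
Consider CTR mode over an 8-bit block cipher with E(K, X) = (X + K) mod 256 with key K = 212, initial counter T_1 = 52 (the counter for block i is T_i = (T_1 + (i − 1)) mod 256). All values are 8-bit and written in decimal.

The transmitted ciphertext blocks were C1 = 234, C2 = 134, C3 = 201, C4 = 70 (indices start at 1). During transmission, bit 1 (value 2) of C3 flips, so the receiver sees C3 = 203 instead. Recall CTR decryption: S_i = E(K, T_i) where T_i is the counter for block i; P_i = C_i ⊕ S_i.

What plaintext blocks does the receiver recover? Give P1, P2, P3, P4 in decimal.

Only C3 changed, to 203. In CTR, a change in C_i flips the same bit in P_i only; the keystream is unaffected. Decrypting the received ciphertext:
P1: T = 52, S = E(K, T) = 8; 234 ⊕ 8 = 226.
P2: T = 53, S = E(K, T) = 9; 134 ⊕ 9 = 143.
P3: T = 54, S = E(K, T) = 10; 203 ⊕ 10 = 193.
P4: T = 55, S = E(K, T) = 11; 70 ⊕ 11 = 77.
Blocks that differ from the original plaintext: P3.

P1 = 226, P2 = 143, P3 = 193, P4 = 77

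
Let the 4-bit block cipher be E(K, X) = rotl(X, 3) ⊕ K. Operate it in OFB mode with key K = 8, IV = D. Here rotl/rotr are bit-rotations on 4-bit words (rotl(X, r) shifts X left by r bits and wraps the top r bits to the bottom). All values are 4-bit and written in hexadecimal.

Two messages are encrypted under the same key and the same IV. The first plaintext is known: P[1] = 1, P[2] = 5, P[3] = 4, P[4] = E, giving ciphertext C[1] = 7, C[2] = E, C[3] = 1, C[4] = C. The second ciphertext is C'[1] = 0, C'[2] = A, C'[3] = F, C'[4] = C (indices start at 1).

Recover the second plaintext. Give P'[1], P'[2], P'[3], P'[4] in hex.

P'[1] = 6, P'[2] = 1, P'[3] = A, P'[4] = E

In OFB with a reused IV, both messages share the same keystream S_i, so C_i ⊕ C'_i = P_i ⊕ P'_i and thus P'_i = P_i ⊕ C_i ⊕ C'_i.
P'[1]: 1 ⊕ 7 ⊕ 0 = 6.
P'[2]: 5 ⊕ E ⊕ A = 1.
P'[3]: 4 ⊕ 1 ⊕ F = A.
P'[4]: E ⊕ C ⊕ C = E.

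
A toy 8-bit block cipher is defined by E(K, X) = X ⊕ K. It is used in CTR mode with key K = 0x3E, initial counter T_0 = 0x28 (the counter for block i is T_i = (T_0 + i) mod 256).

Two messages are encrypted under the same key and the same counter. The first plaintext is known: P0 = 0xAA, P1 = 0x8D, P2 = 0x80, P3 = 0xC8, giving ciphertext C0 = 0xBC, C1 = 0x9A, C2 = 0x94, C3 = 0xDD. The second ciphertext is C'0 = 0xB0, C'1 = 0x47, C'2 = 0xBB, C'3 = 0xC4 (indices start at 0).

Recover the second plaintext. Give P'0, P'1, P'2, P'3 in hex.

In CTR with a reused counter, both messages share the same keystream S_i, so C_i ⊕ C'_i = P_i ⊕ P'_i and thus P'_i = P_i ⊕ C_i ⊕ C'_i.
P'0: 0xAA ⊕ 0xBC ⊕ 0xB0 = 0xA6.
P'1: 0x8D ⊕ 0x9A ⊕ 0x47 = 0x50.
P'2: 0x80 ⊕ 0x94 ⊕ 0xBB = 0xAF.
P'3: 0xC8 ⊕ 0xDD ⊕ 0xC4 = 0xD1.

P'0 = 0xA6, P'1 = 0x50, P'2 = 0xAF, P'3 = 0xD1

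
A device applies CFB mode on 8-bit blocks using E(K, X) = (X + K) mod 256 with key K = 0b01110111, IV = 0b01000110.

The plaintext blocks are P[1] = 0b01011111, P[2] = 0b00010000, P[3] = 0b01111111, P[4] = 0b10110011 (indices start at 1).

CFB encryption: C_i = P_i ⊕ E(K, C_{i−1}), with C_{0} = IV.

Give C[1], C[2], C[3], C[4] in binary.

C[1] = 0b11100010, C[2] = 0b01001001, C[3] = 0b10111111, C[4] = 0b10000101

C[1]: E(K, 0b01000110) = 0b10111101; 0b01011111 ⊕ 0b10111101 = 0b11100010.
C[2]: E(K, 0b11100010) = 0b01011001; 0b00010000 ⊕ 0b01011001 = 0b01001001.
C[3]: E(K, 0b01001001) = 0b11000000; 0b01111111 ⊕ 0b11000000 = 0b10111111.
C[4]: E(K, 0b10111111) = 0b00110110; 0b10110011 ⊕ 0b00110110 = 0b10000101.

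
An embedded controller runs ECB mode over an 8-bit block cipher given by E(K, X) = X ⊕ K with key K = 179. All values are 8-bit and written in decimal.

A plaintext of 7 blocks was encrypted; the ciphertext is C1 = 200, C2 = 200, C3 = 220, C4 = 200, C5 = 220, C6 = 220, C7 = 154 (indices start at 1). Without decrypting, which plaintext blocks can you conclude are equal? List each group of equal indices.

P1 = P2 = P4; P3 = P5 = P6

ECB encrypts each block independently with the same key, so equal ciphertext blocks imply equal plaintext blocks.
C1 = C2 = C4 = 200, so P1 = P2 = P4.
C3 = C5 = C6 = 220, so P3 = P5 = P6.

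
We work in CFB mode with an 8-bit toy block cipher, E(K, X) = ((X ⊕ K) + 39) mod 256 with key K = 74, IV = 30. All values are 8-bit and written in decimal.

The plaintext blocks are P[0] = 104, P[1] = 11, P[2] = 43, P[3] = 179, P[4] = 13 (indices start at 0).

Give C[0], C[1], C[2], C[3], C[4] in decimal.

CFB encryption: C_i = P_i ⊕ E(K, C_{i−1}), with C_{−1} = IV.
C[0]: E(K, 30) = 123; 104 ⊕ 123 = 19.
C[1]: E(K, 19) = 128; 11 ⊕ 128 = 139.
C[2]: E(K, 139) = 232; 43 ⊕ 232 = 195.
C[3]: E(K, 195) = 176; 179 ⊕ 176 = 3.
C[4]: E(K, 3) = 112; 13 ⊕ 112 = 125.

C[0] = 19, C[1] = 139, C[2] = 195, C[3] = 3, C[4] = 125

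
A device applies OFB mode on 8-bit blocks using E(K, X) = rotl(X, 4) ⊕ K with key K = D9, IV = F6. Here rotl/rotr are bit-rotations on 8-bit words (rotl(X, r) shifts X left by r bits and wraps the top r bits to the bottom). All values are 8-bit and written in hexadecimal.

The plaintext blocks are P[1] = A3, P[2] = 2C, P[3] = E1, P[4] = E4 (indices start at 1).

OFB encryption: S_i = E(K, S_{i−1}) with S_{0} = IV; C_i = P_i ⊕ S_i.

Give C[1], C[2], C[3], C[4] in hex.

C[1]: S = E(K, F6) = B6; A3 ⊕ B6 = 15.
C[2]: S = E(K, B6) = B2; 2C ⊕ B2 = 9E.
C[3]: S = E(K, B2) = F2; E1 ⊕ F2 = 13.
C[4]: S = E(K, F2) = F6; E4 ⊕ F6 = 12.

C[1] = 15, C[2] = 9E, C[3] = 13, C[4] = 12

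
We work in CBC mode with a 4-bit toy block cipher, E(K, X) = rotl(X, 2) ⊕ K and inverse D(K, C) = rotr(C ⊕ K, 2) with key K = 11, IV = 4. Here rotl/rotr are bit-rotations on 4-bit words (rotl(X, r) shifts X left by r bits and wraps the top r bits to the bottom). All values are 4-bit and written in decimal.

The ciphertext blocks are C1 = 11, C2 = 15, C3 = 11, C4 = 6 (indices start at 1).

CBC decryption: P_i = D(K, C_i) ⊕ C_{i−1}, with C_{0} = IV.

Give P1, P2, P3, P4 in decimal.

P1 = 4, P2 = 10, P3 = 15, P4 = 12

P1: D(K, 11) = 0; 0 ⊕ 4 = 4.
P2: D(K, 15) = 1; 1 ⊕ 11 = 10.
P3: D(K, 11) = 0; 0 ⊕ 15 = 15.
P4: D(K, 6) = 7; 7 ⊕ 11 = 12.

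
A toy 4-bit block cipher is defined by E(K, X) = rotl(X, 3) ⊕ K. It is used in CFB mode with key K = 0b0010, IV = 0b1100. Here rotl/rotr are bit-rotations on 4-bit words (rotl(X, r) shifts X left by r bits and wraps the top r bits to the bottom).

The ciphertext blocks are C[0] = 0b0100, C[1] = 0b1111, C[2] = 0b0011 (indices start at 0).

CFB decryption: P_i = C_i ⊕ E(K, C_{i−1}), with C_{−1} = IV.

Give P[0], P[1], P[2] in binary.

P[0]: E(K, 0b1100) = 0b0100; 0b0100 ⊕ 0b0100 = 0b0000.
P[1]: E(K, 0b0100) = 0b0000; 0b1111 ⊕ 0b0000 = 0b1111.
P[2]: E(K, 0b1111) = 0b1101; 0b0011 ⊕ 0b1101 = 0b1110.

P[0] = 0b0000, P[1] = 0b1111, P[2] = 0b1110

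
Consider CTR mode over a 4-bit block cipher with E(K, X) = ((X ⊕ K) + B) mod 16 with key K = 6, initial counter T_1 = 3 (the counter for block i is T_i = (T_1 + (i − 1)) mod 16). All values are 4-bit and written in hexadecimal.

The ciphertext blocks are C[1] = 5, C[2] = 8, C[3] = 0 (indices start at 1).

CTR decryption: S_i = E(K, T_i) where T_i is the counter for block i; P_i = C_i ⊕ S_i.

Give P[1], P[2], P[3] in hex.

P[1] = 5, P[2] = 5, P[3] = E

P[1]: T = 3, S = E(K, T) = 0; 5 ⊕ 0 = 5.
P[2]: T = 4, S = E(K, T) = D; 8 ⊕ D = 5.
P[3]: T = 5, S = E(K, T) = E; 0 ⊕ E = E.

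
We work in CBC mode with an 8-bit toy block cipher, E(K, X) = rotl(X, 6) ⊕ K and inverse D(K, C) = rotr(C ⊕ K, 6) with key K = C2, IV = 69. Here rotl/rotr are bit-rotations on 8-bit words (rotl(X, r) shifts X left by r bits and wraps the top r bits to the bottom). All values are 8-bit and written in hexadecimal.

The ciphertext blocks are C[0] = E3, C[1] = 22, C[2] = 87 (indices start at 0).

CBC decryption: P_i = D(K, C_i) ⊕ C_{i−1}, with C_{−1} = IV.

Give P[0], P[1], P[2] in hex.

P[0]: D(K, E3) = 84; 84 ⊕ 69 = ED.
P[1]: D(K, 22) = 83; 83 ⊕ E3 = 60.
P[2]: D(K, 87) = 15; 15 ⊕ 22 = 37.

P[0] = ED, P[1] = 60, P[2] = 37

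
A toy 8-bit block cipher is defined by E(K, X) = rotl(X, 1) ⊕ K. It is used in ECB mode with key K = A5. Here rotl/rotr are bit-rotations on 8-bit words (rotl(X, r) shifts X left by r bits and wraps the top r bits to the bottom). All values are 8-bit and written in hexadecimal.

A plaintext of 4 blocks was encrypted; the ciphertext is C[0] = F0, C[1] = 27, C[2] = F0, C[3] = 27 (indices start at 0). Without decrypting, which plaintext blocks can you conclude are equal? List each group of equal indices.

P[0] = P[2]; P[1] = P[3]

ECB encrypts each block independently with the same key, so equal ciphertext blocks imply equal plaintext blocks.
C[0] = C[2] = F0, so P[0] = P[2].
C[1] = C[3] = 27, so P[1] = P[3].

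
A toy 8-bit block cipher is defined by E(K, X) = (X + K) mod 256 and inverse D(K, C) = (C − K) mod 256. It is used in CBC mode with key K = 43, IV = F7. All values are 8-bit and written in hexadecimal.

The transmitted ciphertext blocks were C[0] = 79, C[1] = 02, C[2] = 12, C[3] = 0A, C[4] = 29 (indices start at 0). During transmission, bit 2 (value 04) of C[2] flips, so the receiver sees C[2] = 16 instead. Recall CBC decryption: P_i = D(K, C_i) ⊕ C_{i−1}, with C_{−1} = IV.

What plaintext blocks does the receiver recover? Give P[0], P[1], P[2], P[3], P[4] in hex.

Only C[2] changed, to 16. In CBC, a change in C_i garbles P_i and flips the same bit in P_{i+1}. Decrypting the received ciphertext:
P[0]: D(K, 79) = 36; 36 ⊕ F7 = C1.
P[1]: D(K, 02) = BF; BF ⊕ 79 = C6.
P[2]: D(K, 16) = D3; D3 ⊕ 02 = D1.
P[3]: D(K, 0A) = C7; C7 ⊕ 16 = D1.
P[4]: D(K, 29) = E6; E6 ⊕ 0A = EC.
Blocks that differ from the original plaintext: P[2], P[3].

P[0] = C1, P[1] = C6, P[2] = D1, P[3] = D1, P[4] = EC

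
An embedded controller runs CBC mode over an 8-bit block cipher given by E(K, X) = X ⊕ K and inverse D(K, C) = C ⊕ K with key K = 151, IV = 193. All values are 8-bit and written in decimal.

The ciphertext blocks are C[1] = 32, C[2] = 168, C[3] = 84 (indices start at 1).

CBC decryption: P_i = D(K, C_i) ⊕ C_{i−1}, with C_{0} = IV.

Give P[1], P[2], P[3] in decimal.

P[1]: D(K, 32) = 183; 183 ⊕ 193 = 118.
P[2]: D(K, 168) = 63; 63 ⊕ 32 = 31.
P[3]: D(K, 84) = 195; 195 ⊕ 168 = 107.

P[1] = 118, P[2] = 31, P[3] = 107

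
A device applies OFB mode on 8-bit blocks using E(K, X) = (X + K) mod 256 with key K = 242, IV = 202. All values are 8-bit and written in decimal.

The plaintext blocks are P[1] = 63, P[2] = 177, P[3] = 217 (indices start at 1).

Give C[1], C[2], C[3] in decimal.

C[1] = 131, C[2] = 31, C[3] = 121

OFB encryption: S_i = E(K, S_{i−1}) with S_{0} = IV; C_i = P_i ⊕ S_i.
C[1]: S = E(K, 202) = 188; 63 ⊕ 188 = 131.
C[2]: S = E(K, 188) = 174; 177 ⊕ 174 = 31.
C[3]: S = E(K, 174) = 160; 217 ⊕ 160 = 121.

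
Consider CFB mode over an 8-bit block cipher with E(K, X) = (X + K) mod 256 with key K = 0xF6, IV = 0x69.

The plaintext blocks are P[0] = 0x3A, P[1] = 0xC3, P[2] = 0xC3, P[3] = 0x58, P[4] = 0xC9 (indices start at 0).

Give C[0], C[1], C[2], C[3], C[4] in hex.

C[0] = 0x65, C[1] = 0x98, C[2] = 0x4D, C[3] = 0x1B, C[4] = 0xD8

CFB encryption: C_i = P_i ⊕ E(K, C_{i−1}), with C_{−1} = IV.
C[0]: E(K, 0x69) = 0x5F; 0x3A ⊕ 0x5F = 0x65.
C[1]: E(K, 0x65) = 0x5B; 0xC3 ⊕ 0x5B = 0x98.
C[2]: E(K, 0x98) = 0x8E; 0xC3 ⊕ 0x8E = 0x4D.
C[3]: E(K, 0x4D) = 0x43; 0x58 ⊕ 0x43 = 0x1B.
C[4]: E(K, 0x1B) = 0x11; 0xC9 ⊕ 0x11 = 0xD8.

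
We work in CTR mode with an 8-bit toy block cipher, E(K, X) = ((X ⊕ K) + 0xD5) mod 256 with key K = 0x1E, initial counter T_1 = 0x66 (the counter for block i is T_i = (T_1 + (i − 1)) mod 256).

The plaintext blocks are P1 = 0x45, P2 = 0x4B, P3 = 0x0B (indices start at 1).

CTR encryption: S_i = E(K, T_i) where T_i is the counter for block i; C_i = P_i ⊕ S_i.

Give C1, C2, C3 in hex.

C1: T = 0x66, S = E(K, T) = 0x4D; 0x45 ⊕ 0x4D = 0x08.
C2: T = 0x67, S = E(K, T) = 0x4E; 0x4B ⊕ 0x4E = 0x05.
C3: T = 0x68, S = E(K, T) = 0x4B; 0x0B ⊕ 0x4B = 0x40.

C1 = 0x08, C2 = 0x05, C3 = 0x40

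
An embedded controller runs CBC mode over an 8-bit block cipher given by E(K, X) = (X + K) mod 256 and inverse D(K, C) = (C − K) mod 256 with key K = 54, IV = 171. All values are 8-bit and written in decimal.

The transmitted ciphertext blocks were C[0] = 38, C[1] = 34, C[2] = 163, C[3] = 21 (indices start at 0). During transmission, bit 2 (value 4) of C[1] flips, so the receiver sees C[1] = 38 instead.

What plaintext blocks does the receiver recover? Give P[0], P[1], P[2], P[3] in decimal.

P[0] = 91, P[1] = 214, P[2] = 75, P[3] = 124

CBC decryption: P_i = D(K, C_i) ⊕ C_{i−1}, with C_{−1} = IV.
Only C[1] changed, to 38. In CBC, a change in C_i garbles P_i and flips the same bit in P_{i+1}. Decrypting the received ciphertext:
P[0]: D(K, 38) = 240; 240 ⊕ 171 = 91.
P[1]: D(K, 38) = 240; 240 ⊕ 38 = 214.
P[2]: D(K, 163) = 109; 109 ⊕ 38 = 75.
P[3]: D(K, 21) = 223; 223 ⊕ 163 = 124.
Blocks that differ from the original plaintext: P[1], P[2].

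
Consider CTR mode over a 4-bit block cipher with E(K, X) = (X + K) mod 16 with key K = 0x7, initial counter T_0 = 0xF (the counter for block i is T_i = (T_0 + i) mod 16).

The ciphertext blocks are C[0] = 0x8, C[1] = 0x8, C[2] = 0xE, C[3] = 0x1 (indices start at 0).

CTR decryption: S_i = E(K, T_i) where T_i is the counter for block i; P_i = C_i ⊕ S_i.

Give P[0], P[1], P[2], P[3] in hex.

P[0] = 0xE, P[1] = 0xF, P[2] = 0x6, P[3] = 0x8

P[0]: T = 0xF, S = E(K, T) = 0x6; 0x8 ⊕ 0x6 = 0xE.
P[1]: T = 0x0, S = E(K, T) = 0x7; 0x8 ⊕ 0x7 = 0xF.
P[2]: T = 0x1, S = E(K, T) = 0x8; 0xE ⊕ 0x8 = 0x6.
P[3]: T = 0x2, S = E(K, T) = 0x9; 0x1 ⊕ 0x9 = 0x8.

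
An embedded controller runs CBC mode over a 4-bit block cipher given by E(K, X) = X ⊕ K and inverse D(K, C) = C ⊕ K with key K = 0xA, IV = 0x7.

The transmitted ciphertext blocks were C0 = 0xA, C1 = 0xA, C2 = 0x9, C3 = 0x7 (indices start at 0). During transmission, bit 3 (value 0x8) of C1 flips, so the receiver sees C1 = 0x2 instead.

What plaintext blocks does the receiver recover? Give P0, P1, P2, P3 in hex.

P0 = 0x7, P1 = 0x2, P2 = 0x1, P3 = 0x4

CBC decryption: P_i = D(K, C_i) ⊕ C_{i−1}, with C_{−1} = IV.
Only C1 changed, to 0x2. In CBC, a change in C_i garbles P_i and flips the same bit in P_{i+1}. Decrypting the received ciphertext:
P0: D(K, 0xA) = 0x0; 0x0 ⊕ 0x7 = 0x7.
P1: D(K, 0x2) = 0x8; 0x8 ⊕ 0xA = 0x2.
P2: D(K, 0x9) = 0x3; 0x3 ⊕ 0x2 = 0x1.
P3: D(K, 0x7) = 0xD; 0xD ⊕ 0x9 = 0x4.
Blocks that differ from the original plaintext: P1, P2.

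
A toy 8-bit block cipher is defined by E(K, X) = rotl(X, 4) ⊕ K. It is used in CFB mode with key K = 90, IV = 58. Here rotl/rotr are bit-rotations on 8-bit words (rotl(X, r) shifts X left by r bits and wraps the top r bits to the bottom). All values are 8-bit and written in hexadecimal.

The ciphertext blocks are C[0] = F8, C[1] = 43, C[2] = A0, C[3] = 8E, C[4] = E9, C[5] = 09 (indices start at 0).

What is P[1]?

P[1] = 5C

CFB decryption: P_i = C_i ⊕ E(K, C_{i−1}), with C_{−1} = IV.
P[1]: E(K, F8) = 1F; 43 ⊕ 1F = 5C.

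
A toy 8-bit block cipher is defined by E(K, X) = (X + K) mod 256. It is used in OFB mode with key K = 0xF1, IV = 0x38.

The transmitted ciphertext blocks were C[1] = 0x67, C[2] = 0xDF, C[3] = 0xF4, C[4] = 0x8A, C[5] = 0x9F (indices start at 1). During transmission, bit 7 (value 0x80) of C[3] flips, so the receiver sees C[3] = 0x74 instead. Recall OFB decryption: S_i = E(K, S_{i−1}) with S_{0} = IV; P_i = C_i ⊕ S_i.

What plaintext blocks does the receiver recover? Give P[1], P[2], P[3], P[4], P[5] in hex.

P[1] = 0x4E, P[2] = 0xC5, P[3] = 0x7F, P[4] = 0x76, P[5] = 0x72

Only C[3] changed, to 0x74. In OFB, a change in C_i flips the same bit in P_i only; the keystream is unaffected. Decrypting the received ciphertext:
P[1]: S = E(K, 0x38) = 0x29; 0x67 ⊕ 0x29 = 0x4E.
P[2]: S = E(K, 0x29) = 0x1A; 0xDF ⊕ 0x1A = 0xC5.
P[3]: S = E(K, 0x1A) = 0x0B; 0x74 ⊕ 0x0B = 0x7F.
P[4]: S = E(K, 0x0B) = 0xFC; 0x8A ⊕ 0xFC = 0x76.
P[5]: S = E(K, 0xFC) = 0xED; 0x9F ⊕ 0xED = 0x72.
Blocks that differ from the original plaintext: P[3].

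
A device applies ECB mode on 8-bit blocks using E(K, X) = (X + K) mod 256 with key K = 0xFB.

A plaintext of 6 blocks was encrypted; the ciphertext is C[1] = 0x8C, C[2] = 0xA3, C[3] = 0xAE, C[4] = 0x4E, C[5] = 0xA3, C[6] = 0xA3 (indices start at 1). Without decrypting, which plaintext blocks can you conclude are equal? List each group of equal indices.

ECB encrypts each block independently with the same key, so equal ciphertext blocks imply equal plaintext blocks.
C[2] = C[5] = C[6] = 0xA3, so P[2] = P[5] = P[6].

P[2] = P[5] = P[6]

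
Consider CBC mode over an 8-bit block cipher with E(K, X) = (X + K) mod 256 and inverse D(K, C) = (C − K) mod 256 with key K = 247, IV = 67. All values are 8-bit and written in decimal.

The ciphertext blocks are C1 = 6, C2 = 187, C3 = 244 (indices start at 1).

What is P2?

P2 = 194

CBC decryption: P_i = D(K, C_i) ⊕ C_{i−1}, with C_{0} = IV.
P2: D(K, 187) = 196; 196 ⊕ 6 = 194.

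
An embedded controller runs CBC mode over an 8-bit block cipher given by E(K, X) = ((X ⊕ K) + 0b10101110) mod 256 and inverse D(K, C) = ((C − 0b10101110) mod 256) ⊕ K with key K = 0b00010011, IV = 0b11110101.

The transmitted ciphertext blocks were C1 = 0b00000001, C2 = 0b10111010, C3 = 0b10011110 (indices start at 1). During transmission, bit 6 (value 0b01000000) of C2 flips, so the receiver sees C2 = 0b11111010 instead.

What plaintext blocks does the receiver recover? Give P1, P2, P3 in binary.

P1 = 0b10110101, P2 = 0b01011110, P3 = 0b00011001

CBC decryption: P_i = D(K, C_i) ⊕ C_{i−1}, with C_{0} = IV.
Only C2 changed, to 0b11111010. In CBC, a change in C_i garbles P_i and flips the same bit in P_{i+1}. Decrypting the received ciphertext:
P1: D(K, 0b00000001) = 0b01000000; 0b01000000 ⊕ 0b11110101 = 0b10110101.
P2: D(K, 0b11111010) = 0b01011111; 0b01011111 ⊕ 0b00000001 = 0b01011110.
P3: D(K, 0b10011110) = 0b11100011; 0b11100011 ⊕ 0b11111010 = 0b00011001.
Blocks that differ from the original plaintext: P2, P3.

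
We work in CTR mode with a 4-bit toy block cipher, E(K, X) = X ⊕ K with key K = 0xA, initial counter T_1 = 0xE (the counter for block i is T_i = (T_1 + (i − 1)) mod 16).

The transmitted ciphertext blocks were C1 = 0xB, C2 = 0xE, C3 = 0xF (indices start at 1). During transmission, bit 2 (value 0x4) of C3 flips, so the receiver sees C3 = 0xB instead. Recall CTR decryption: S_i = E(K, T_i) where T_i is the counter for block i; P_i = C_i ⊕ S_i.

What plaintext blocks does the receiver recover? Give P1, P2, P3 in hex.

Only C3 changed, to 0xB. In CTR, a change in C_i flips the same bit in P_i only; the keystream is unaffected. Decrypting the received ciphertext:
P1: T = 0xE, S = E(K, T) = 0x4; 0xB ⊕ 0x4 = 0xF.
P2: T = 0xF, S = E(K, T) = 0x5; 0xE ⊕ 0x5 = 0xB.
P3: T = 0x0, S = E(K, T) = 0xA; 0xB ⊕ 0xA = 0x1.
Blocks that differ from the original plaintext: P3.

P1 = 0xF, P2 = 0xB, P3 = 0x1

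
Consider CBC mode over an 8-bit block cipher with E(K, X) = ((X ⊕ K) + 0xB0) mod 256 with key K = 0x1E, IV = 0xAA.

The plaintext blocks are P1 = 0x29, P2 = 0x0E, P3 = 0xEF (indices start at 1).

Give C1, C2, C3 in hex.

C1 = 0x4D, C2 = 0x0D, C3 = 0xAC

CBC encryption: C_i = E(K, P_i ⊕ C_{i−1}), with C_{0} = IV.
C1: P1 ⊕ 0xAA = 0x83; E(K, 0x83) = 0x4D.
C2: P2 ⊕ 0x4D = 0x43; E(K, 0x43) = 0x0D.
C3: P3 ⊕ 0x0D = 0xE2; E(K, 0xE2) = 0xAC.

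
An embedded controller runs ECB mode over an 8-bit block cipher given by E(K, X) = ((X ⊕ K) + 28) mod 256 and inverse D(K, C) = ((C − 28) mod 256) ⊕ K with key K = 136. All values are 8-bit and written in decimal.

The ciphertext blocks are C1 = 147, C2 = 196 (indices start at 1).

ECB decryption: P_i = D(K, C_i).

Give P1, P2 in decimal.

P1 = 255, P2 = 32

P1: D(K, 147) = 255.
P2: D(K, 196) = 32.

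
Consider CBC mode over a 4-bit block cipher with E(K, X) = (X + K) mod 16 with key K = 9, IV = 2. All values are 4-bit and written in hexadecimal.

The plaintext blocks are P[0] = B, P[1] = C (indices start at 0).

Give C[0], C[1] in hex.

C[0] = 2, C[1] = 7

CBC encryption: C_i = E(K, P_i ⊕ C_{i−1}), with C_{−1} = IV.
C[0]: P[0] ⊕ 2 = 9; E(K, 9) = 2.
C[1]: P[1] ⊕ 2 = E; E(K, E) = 7.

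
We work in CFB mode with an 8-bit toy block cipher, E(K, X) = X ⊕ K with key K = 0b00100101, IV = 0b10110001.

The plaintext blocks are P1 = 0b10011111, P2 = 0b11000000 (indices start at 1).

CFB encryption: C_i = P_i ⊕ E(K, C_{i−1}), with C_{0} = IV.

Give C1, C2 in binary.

C1 = 0b00001011, C2 = 0b11101110

C1: E(K, 0b10110001) = 0b10010100; 0b10011111 ⊕ 0b10010100 = 0b00001011.
C2: E(K, 0b00001011) = 0b00101110; 0b11000000 ⊕ 0b00101110 = 0b11101110.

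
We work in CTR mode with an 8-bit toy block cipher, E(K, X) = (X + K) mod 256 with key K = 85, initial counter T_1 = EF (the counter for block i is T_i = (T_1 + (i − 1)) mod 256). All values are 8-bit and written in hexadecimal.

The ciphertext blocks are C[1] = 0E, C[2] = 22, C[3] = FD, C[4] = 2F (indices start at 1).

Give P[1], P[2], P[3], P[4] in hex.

P[1] = 7A, P[2] = 57, P[3] = 8B, P[4] = 58

CTR decryption: S_i = E(K, T_i) where T_i is the counter for block i; P_i = C_i ⊕ S_i.
P[1]: T = EF, S = E(K, T) = 74; 0E ⊕ 74 = 7A.
P[2]: T = F0, S = E(K, T) = 75; 22 ⊕ 75 = 57.
P[3]: T = F1, S = E(K, T) = 76; FD ⊕ 76 = 8B.
P[4]: T = F2, S = E(K, T) = 77; 2F ⊕ 77 = 58.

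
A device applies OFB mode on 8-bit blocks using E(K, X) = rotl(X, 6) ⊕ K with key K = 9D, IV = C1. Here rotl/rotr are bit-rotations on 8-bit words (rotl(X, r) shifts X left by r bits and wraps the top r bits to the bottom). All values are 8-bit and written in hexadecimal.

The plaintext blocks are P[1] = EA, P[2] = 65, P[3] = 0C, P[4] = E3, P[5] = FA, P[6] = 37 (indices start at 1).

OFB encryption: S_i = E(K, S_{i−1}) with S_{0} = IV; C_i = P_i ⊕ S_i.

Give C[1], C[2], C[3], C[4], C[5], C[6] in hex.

C[1]: S = E(K, C1) = ED; EA ⊕ ED = 07.
C[2]: S = E(K, ED) = E6; 65 ⊕ E6 = 83.
C[3]: S = E(K, E6) = 24; 0C ⊕ 24 = 28.
C[4]: S = E(K, 24) = 94; E3 ⊕ 94 = 77.
C[5]: S = E(K, 94) = B8; FA ⊕ B8 = 42.
C[6]: S = E(K, B8) = B3; 37 ⊕ B3 = 84.

C[1] = 07, C[2] = 83, C[3] = 28, C[4] = 77, C[5] = 42, C[6] = 84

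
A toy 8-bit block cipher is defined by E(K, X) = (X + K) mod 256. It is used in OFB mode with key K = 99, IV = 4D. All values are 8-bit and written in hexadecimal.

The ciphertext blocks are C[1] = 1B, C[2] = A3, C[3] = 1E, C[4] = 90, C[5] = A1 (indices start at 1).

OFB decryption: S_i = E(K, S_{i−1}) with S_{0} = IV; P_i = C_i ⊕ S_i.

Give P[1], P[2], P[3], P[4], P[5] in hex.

P[1]: S = E(K, 4D) = E6; 1B ⊕ E6 = FD.
P[2]: S = E(K, E6) = 7F; A3 ⊕ 7F = DC.
P[3]: S = E(K, 7F) = 18; 1E ⊕ 18 = 06.
P[4]: S = E(K, 18) = B1; 90 ⊕ B1 = 21.
P[5]: S = E(K, B1) = 4A; A1 ⊕ 4A = EB.

P[1] = FD, P[2] = DC, P[3] = 06, P[4] = 21, P[5] = EB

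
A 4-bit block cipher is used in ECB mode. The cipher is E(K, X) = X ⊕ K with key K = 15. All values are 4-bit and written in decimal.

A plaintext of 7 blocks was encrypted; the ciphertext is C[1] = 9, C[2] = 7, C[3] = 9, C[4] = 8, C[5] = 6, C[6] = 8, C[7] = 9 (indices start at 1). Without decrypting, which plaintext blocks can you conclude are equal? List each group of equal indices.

P[1] = P[3] = P[7]; P[4] = P[6]

ECB encrypts each block independently with the same key, so equal ciphertext blocks imply equal plaintext blocks.
C[1] = C[3] = C[7] = 9, so P[1] = P[3] = P[7].
C[4] = C[6] = 8, so P[4] = P[6].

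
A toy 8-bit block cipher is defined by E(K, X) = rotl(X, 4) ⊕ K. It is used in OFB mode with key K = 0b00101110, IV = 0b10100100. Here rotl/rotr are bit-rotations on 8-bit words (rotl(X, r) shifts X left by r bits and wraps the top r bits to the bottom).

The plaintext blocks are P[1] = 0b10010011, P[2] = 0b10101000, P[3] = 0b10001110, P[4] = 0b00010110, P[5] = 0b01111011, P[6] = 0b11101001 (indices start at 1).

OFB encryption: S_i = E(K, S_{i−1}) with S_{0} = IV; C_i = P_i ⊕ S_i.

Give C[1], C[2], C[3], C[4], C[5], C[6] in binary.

C[1] = 0b11110111, C[2] = 0b11000000, C[3] = 0b00100110, C[4] = 0b10110010, C[5] = 0b00011111, C[6] = 0b10000001

C[1]: S = E(K, 0b10100100) = 0b01100100; 0b10010011 ⊕ 0b01100100 = 0b11110111.
C[2]: S = E(K, 0b01100100) = 0b01101000; 0b10101000 ⊕ 0b01101000 = 0b11000000.
C[3]: S = E(K, 0b01101000) = 0b10101000; 0b10001110 ⊕ 0b10101000 = 0b00100110.
C[4]: S = E(K, 0b10101000) = 0b10100100; 0b00010110 ⊕ 0b10100100 = 0b10110010.
C[5]: S = E(K, 0b10100100) = 0b01100100; 0b01111011 ⊕ 0b01100100 = 0b00011111.
C[6]: S = E(K, 0b01100100) = 0b01101000; 0b11101001 ⊕ 0b01101000 = 0b10000001.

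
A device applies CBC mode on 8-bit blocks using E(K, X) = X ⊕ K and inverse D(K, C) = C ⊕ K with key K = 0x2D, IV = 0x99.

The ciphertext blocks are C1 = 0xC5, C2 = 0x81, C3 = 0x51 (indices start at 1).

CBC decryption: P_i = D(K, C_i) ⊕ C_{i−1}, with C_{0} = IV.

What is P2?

P2: D(K, 0x81) = 0xAC; 0xAC ⊕ 0xC5 = 0x69.

P2 = 0x69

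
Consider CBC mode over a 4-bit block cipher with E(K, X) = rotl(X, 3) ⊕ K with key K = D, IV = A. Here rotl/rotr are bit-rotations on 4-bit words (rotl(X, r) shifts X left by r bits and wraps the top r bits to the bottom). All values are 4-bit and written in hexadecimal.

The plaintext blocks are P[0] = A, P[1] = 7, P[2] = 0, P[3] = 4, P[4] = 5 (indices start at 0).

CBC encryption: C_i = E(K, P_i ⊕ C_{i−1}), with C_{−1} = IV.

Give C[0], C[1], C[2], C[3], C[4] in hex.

C[0]: P[0] ⊕ A = 0; E(K, 0) = D.
C[1]: P[1] ⊕ D = A; E(K, A) = 8.
C[2]: P[2] ⊕ 8 = 8; E(K, 8) = 9.
C[3]: P[3] ⊕ 9 = D; E(K, D) = 3.
C[4]: P[4] ⊕ 3 = 6; E(K, 6) = E.

C[0] = D, C[1] = 8, C[2] = 9, C[3] = 3, C[4] = E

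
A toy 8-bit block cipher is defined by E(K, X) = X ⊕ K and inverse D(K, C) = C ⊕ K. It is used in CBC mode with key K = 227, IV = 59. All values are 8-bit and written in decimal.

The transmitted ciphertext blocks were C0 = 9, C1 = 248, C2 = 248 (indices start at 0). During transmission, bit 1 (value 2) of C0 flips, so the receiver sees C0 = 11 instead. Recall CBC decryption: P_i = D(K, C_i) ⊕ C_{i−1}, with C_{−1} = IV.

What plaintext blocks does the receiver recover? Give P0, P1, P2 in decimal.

Only C0 changed, to 11. In CBC, a change in C_i garbles P_i and flips the same bit in P_{i+1}. Decrypting the received ciphertext:
P0: D(K, 11) = 232; 232 ⊕ 59 = 211.
P1: D(K, 248) = 27; 27 ⊕ 11 = 16.
P2: D(K, 248) = 27; 27 ⊕ 248 = 227.
Blocks that differ from the original plaintext: P0, P1.

P0 = 211, P1 = 16, P2 = 227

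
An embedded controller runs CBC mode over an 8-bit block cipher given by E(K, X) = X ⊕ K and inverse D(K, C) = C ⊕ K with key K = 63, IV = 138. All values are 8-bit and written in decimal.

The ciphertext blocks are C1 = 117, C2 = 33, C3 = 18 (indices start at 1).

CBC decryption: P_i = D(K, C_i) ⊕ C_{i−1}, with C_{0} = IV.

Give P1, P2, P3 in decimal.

P1 = 192, P2 = 107, P3 = 12

P1: D(K, 117) = 74; 74 ⊕ 138 = 192.
P2: D(K, 33) = 30; 30 ⊕ 117 = 107.
P3: D(K, 18) = 45; 45 ⊕ 33 = 12.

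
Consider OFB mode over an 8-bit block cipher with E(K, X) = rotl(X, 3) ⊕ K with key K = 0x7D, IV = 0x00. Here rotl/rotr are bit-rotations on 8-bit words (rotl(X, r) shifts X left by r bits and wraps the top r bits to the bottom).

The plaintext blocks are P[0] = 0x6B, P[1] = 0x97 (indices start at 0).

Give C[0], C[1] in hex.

OFB encryption: S_i = E(K, S_{i−1}) with S_{−1} = IV; C_i = P_i ⊕ S_i.
C[0]: S = E(K, 0x00) = 0x7D; 0x6B ⊕ 0x7D = 0x16.
C[1]: S = E(K, 0x7D) = 0x96; 0x97 ⊕ 0x96 = 0x01.

C[0] = 0x16, C[1] = 0x01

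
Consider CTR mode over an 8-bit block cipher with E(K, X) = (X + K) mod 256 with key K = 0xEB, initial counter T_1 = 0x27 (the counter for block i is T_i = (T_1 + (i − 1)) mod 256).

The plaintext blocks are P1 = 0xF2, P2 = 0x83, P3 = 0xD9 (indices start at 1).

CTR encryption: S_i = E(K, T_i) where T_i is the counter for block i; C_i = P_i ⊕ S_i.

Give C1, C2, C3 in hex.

C1: T = 0x27, S = E(K, T) = 0x12; 0xF2 ⊕ 0x12 = 0xE0.
C2: T = 0x28, S = E(K, T) = 0x13; 0x83 ⊕ 0x13 = 0x90.
C3: T = 0x29, S = E(K, T) = 0x14; 0xD9 ⊕ 0x14 = 0xCD.

C1 = 0xE0, C2 = 0x90, C3 = 0xCD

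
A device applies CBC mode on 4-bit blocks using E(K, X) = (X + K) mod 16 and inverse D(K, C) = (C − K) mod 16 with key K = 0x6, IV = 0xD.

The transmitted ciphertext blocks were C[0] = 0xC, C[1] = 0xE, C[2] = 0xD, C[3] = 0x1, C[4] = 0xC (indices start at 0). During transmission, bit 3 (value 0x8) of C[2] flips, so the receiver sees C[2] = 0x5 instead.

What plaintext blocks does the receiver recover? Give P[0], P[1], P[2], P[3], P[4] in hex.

CBC decryption: P_i = D(K, C_i) ⊕ C_{i−1}, with C_{−1} = IV.
Only C[2] changed, to 0x5. In CBC, a change in C_i garbles P_i and flips the same bit in P_{i+1}. Decrypting the received ciphertext:
P[0]: D(K, 0xC) = 0x6; 0x6 ⊕ 0xD = 0xB.
P[1]: D(K, 0xE) = 0x8; 0x8 ⊕ 0xC = 0x4.
P[2]: D(K, 0x5) = 0xF; 0xF ⊕ 0xE = 0x1.
P[3]: D(K, 0x1) = 0xB; 0xB ⊕ 0x5 = 0xE.
P[4]: D(K, 0xC) = 0x6; 0x6 ⊕ 0x1 = 0x7.
Blocks that differ from the original plaintext: P[2], P[3].

P[0] = 0xB, P[1] = 0x4, P[2] = 0x1, P[3] = 0xE, P[4] = 0x7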